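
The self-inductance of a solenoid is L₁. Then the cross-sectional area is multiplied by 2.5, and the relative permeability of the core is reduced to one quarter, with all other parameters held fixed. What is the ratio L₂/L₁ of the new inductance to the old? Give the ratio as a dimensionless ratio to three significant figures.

For a solenoid, L ∝ μᵣN²A/ℓ.
L₂/L₁ = (2.5) × (0.25) = 0.625.

L₂/L₁ = 0.625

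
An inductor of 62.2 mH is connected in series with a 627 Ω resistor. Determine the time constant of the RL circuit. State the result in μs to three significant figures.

τ ≈ 99.2 μs

τ = L/R = (6.220×10^-2 H)/(627 Ω) = 9.920×10^-5 s.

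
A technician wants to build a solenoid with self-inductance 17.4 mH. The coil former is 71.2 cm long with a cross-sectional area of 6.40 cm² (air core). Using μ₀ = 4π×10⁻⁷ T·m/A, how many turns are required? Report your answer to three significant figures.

A = 6.40 cm² = 6.400×10^-4 m².
From L = μ₀N²A/ℓ, N = √(Lℓ / (μ₀A)).
N = √[(1.740×10^-2)(0.712) / ((4π×10⁻⁷)×6.400×10^-4)] = √(1.540×10^7) ≈ 3924.8.

N ≈ 3920 turns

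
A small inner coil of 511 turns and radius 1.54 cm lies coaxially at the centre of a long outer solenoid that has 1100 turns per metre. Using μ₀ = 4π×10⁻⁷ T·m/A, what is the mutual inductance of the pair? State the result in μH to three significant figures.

M ≈ 526 μH

The outer solenoid produces a uniform field B₁ = μ₀n₁I₁ across the inner coil,
so the flux linkage is N₂Φ = N₂B₁A₂ = μ₀n₁N₂A₂·I₁, giving M = μ₀n₁N₂A₂.
A₂ = πr² = π(1.540×10^-2 m)² = 7.451×10^-4 m².
M = (4π×10⁻⁷)(1100)(511)(7.451×10^-4) = 5.263×10^-4 H.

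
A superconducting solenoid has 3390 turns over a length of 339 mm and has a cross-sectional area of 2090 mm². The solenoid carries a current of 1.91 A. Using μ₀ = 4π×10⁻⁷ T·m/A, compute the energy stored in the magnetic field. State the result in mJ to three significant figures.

A = 2090 mm² = 2.090×10^-3 m².
L = μ₀N²A/ℓ = (4π×10⁻⁷)(3390)²(2.090×10^-3)/(0.339) = 8.903×10^-2 H.
U = ½LI² = ½(8.903×10^-2)(1.91)² = 0.1624 J.

U ≈ 162 mJ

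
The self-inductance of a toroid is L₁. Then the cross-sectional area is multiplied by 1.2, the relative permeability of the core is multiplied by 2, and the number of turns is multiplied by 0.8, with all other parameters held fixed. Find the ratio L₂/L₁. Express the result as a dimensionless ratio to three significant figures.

For a toroid, L ∝ μᵣN²A/R.
L₂/L₁ = (1.2) × (2) × (0.8)^2 = 1.54.

L₂/L₁ = 1.54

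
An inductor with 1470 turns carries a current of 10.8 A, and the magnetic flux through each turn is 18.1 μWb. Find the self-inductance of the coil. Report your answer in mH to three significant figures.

Self-inductance is defined by L = NΦ_B/I (flux linkage over current).
L = (1470)(1.810×10^-5 Wb)/(10.8 A) = 2.464×10^-3 H.

L ≈ 2.46 mH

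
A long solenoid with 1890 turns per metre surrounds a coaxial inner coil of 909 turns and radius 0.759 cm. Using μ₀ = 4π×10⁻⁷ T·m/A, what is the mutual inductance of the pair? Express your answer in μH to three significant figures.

M ≈ 391 μH

The outer solenoid produces a uniform field B₁ = μ₀n₁I₁ across the inner coil,
so the flux linkage is N₂Φ = N₂B₁A₂ = μ₀n₁N₂A₂·I₁, giving M = μ₀n₁N₂A₂.
A₂ = πr² = π(7.590×10^-3 m)² = 1.810×10^-4 m².
M = (4π×10⁻⁷)(1890)(909)(1.810×10^-4) = 3.907×10^-4 H.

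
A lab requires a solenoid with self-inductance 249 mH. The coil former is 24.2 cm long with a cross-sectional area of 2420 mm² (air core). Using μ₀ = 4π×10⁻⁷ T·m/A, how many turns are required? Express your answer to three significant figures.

N ≈ 4450 turns

A = 2420 mm² = 2.420×10^-3 m².
From L = μ₀N²A/ℓ, N = √(Lℓ / (μ₀A)).
N = √[(0.249)(0.242) / ((4π×10⁻⁷)×2.420×10^-3)] = √(1.981×10^7) ≈ 4451.4.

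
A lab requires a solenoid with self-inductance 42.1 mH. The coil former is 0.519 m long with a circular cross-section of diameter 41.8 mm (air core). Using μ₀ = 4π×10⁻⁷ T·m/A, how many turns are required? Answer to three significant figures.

N ≈ 3560 turns

A = π(d/2)² = π(2.090×10^-2 m)² = 1.372×10^-3 m².
From L = μ₀N²A/ℓ, N = √(Lℓ / (μ₀A)).
N = √[(4.210×10^-2)(0.519) / ((4π×10⁻⁷)×1.372×10^-3)] = √(1.267×10^7) ≈ 3559.6.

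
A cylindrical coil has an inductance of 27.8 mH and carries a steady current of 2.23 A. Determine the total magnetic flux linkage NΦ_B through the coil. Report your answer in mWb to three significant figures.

NΦ_B ≈ 62.0 mWb

From L = NΦ_B/I, the flux linkage is NΦ_B = LI.
NΦ_B = (2.780×10^-2 H)(2.23 A) = 6.199×10^-2 Wb.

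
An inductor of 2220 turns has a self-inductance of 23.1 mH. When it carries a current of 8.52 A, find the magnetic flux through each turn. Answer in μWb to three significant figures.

Φ_B ≈ 88.7 μWb

From L = NΦ_B/I, the flux per turn is Φ_B = LI/N.
Φ_B = (2.310×10^-2 H)(8.52 A)/2220 = 8.865×10^-5 Wb.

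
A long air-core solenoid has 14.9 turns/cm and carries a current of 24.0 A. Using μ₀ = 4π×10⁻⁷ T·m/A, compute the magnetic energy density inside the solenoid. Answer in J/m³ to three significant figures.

u ≈ 803 J/m³

B = μ₀nI = (4π×10⁻⁷)(1.490×10^3)(24.0) = 4.494×10^-2 T.
u = B²/(2μ₀) = (4.494×10^-2)²/(2×4π×10⁻⁷) = 803.48 J/m³.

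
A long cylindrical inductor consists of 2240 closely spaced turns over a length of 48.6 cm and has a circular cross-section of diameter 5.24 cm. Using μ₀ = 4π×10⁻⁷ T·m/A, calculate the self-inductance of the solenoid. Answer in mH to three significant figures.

A = π(d/2)² = π(2.620×10^-2 m)² = 2.157×10^-3 m².
For a long solenoid, L = μ₀N²A/ℓ.
L = (4π×10⁻⁷)(2240)²(2.157×10^-3)/(0.486 m) = 2.798×10^-2 H.

L ≈ 28.0 mH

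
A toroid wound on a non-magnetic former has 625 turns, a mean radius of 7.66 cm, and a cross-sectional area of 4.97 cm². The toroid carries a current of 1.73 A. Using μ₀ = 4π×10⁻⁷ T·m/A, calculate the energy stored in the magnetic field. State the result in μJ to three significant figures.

L = μ₀N²A/(2πR) = (4π×10⁻⁷)(625)²(4.970×10^-4)/(2π×7.660×10^-2) = 5.069×10^-4 H.
U = ½LI² = ½(5.069×10^-4)(1.73)² = 7.585×10^-4 J.

U ≈ 759 μJ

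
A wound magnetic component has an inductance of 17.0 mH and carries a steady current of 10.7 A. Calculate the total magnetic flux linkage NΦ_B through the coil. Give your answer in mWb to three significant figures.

NΦ_B ≈ 182 mWb

From L = NΦ_B/I, the flux linkage is NΦ_B = LI.
NΦ_B = (1.700×10^-2 H)(10.7 A) = 0.1819 Wb.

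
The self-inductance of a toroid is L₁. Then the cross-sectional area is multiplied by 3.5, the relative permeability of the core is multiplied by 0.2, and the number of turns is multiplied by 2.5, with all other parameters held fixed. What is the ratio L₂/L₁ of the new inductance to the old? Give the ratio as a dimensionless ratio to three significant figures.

L₂/L₁ = 4.38

For a toroid, L ∝ μᵣN²A/R.
L₂/L₁ = (3.5) × (0.2) × (2.5)^2 = 4.38.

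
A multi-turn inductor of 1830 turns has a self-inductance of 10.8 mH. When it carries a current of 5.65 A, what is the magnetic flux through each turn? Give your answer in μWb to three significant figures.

Φ_B ≈ 33.3 μWb

From L = NΦ_B/I, the flux per turn is Φ_B = LI/N.
Φ_B = (1.080×10^-2 H)(5.65 A)/1830 = 3.334×10^-5 Wb.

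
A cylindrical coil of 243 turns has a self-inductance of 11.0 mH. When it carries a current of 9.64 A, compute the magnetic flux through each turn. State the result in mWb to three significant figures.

Φ_B ≈ 0.436 mWb

From L = NΦ_B/I, the flux per turn is Φ_B = LI/N.
Φ_B = (1.100×10^-2 H)(9.64 A)/243 = 4.364×10^-4 Wb.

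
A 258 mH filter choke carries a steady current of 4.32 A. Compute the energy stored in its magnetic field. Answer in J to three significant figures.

U ≈ 2.41 J

Stored magnetic energy: U = ½LI².
U = ½(0.258 H)(4.32 A)² = 2.407 J.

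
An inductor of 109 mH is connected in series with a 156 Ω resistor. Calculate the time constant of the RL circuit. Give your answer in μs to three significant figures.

τ ≈ 699 μs

τ = L/R = (0.109 H)/(156 Ω) = 6.987×10^-4 s.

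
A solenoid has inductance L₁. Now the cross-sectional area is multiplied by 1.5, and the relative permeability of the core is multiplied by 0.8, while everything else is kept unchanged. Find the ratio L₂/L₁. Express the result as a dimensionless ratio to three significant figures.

For a solenoid, L ∝ μᵣN²A/ℓ.
L₂/L₁ = (1.5) × (0.8) = 1.20.

L₂/L₁ = 1.20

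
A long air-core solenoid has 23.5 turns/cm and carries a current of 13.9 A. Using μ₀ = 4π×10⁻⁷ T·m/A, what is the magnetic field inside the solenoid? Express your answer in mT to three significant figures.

Inside a long solenoid, B = μ₀nI.
B = (4π×10⁻⁷)(2.350×10^3 m⁻¹)(13.9 A) = 4.1048×10^-2 T.

B ≈ 41.0 mT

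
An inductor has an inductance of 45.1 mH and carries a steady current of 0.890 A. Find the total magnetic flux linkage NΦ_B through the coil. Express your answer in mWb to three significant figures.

From L = NΦ_B/I, the flux linkage is NΦ_B = LI.
NΦ_B = (4.510×10^-2 H)(0.890 A) = 4.014×10^-2 Wb.

NΦ_B ≈ 40.1 mWb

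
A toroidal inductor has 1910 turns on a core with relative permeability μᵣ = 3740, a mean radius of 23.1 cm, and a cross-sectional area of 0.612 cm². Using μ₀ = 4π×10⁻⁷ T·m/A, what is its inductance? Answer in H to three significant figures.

For a thin toroid, L = μ₀μᵣN²A/(2πR).
L = (4π×10⁻⁷)(3740)(1910)²(6.120×10^-5) / (2π×0.231 m) = 0.7229 H.

L ≈ 0.723 H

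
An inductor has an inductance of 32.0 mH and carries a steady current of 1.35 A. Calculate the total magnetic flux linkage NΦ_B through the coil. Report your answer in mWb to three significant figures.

NΦ_B ≈ 43.2 mWb

From L = NΦ_B/I, the flux linkage is NΦ_B = LI.
NΦ_B = (3.200×10^-2 H)(1.35 A) = 4.320×10^-2 Wb.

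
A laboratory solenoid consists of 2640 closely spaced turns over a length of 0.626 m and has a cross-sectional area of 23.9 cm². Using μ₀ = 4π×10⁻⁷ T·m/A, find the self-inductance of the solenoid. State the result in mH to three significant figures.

L ≈ 33.4 mH

A = 23.9 cm² = 2.390×10^-3 m².
For a long solenoid, L = μ₀N²A/ℓ.
L = (4π×10⁻⁷)(2640)²(2.390×10^-3)/(0.626 m) = 3.344×10^-2 H.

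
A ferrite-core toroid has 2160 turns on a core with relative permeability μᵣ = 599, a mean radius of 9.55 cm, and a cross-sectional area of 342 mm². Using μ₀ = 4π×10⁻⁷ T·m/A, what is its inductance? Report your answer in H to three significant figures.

For a thin toroid, L = μ₀μᵣN²A/(2πR).
L = (4π×10⁻⁷)(599)(2160)²(3.420×10^-4) / (2π×9.550×10^-2 m) = 2.002 H.

L ≈ 2.00 H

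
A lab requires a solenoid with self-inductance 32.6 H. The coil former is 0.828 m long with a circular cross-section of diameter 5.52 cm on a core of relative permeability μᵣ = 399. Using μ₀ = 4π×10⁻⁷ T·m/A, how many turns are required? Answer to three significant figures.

A = π(d/2)² = π(2.760×10^-2 m)² = 2.393×10^-3 m².
From L = μ₀μᵣN²A/ℓ, N = √(Lℓ / (μ₀μᵣA)).
N = √[(32.6)(0.828) / ((4π×10⁻⁷)(399)×2.393×10^-3)] = √(2.250×10^7) ≈ 4743.0.

N ≈ 4740 turns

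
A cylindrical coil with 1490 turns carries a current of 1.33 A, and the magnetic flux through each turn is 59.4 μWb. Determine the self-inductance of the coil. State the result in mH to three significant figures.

Self-inductance is defined by L = NΦ_B/I (flux linkage over current).
L = (1490)(5.940×10^-5 Wb)/(1.33 A) = 6.6546×10^-2 H.

L ≈ 66.5 mH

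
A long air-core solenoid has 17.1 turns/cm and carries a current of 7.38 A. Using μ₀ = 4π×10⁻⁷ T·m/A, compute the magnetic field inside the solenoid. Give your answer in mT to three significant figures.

B ≈ 15.9 mT

Inside a long solenoid, B = μ₀nI.
B = (4π×10⁻⁷)(1.710×10^3 m⁻¹)(7.38 A) = 1.586×10^-2 T.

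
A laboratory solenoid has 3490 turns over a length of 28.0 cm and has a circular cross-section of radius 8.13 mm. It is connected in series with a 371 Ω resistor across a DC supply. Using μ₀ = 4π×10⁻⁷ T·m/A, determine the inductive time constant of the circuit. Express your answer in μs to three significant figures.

A = πr² = π(8.130×10^-3 m)² = 2.076×10^-4 m².
L = μ₀N²A/ℓ = (4π×10⁻⁷)(3490)²(2.076×10^-4)/(0.28) = 1.135×10^-2 H.
τ = L/R = (1.135×10^-2)/(371) = 3.060×10^-5 s.

τ ≈ 30.6 μs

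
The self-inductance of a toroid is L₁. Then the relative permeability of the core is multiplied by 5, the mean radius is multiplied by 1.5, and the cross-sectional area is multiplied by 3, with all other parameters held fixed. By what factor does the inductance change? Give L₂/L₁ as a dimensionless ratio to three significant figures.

For a toroid, L ∝ μᵣN²A/R.
L₂/L₁ = (5) × (1.5)^-1 × (3) = 10.0.

L₂/L₁ = 10.0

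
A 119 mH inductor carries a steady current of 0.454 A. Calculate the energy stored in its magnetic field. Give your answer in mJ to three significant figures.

Stored magnetic energy: U = ½LI².
U = ½(0.119 H)(0.454 A)² = 1.226×10^-2 J.

U ≈ 12.3 mJ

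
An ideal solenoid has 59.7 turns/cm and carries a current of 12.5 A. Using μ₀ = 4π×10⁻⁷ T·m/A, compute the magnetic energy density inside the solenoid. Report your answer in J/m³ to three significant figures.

B = μ₀nI = (4π×10⁻⁷)(5.970×10^3)(12.5) = 9.378×10^-2 T.
u = B²/(2μ₀) = (9.378×10^-2)²/(2×4π×10⁻⁷) = 3.499×10^3 J/m³.

u ≈ 3500 J/m³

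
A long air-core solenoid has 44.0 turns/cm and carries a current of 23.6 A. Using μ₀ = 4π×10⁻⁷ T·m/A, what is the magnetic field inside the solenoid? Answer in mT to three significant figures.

B ≈ 130 mT

Inside a long solenoid, B = μ₀nI.
B = (4π×10⁻⁷)(4.400×10^3 m⁻¹)(23.6 A) = 0.13049 T.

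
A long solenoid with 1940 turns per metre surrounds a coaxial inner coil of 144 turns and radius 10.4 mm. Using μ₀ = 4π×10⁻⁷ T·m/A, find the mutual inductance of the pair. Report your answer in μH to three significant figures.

M ≈ 119 μH

The outer solenoid produces a uniform field B₁ = μ₀n₁I₁ across the inner coil,
so the flux linkage is N₂Φ = N₂B₁A₂ = μ₀n₁N₂A₂·I₁, giving M = μ₀n₁N₂A₂.
A₂ = πr² = π(1.040×10^-2 m)² = 3.398×10^-4 m².
M = (4π×10⁻⁷)(1940)(144)(3.398×10^-4) = 1.193×10^-4 H.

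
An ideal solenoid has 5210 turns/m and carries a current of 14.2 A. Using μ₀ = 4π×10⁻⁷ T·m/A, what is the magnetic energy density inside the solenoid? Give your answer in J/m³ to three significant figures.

B = μ₀nI = (4π×10⁻⁷)(5.210×10^3)(14.2) = 9.297×10^-2 T.
u = B²/(2μ₀) = (9.297×10^-2)²/(2×4π×10⁻⁷) = 3.439×10^3 J/m³.

u ≈ 3440 J/m³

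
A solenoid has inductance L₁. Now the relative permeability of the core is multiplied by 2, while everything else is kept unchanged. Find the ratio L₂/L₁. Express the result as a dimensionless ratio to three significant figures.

L₂/L₁ = 2.00

For a solenoid, L ∝ μᵣN²A/ℓ.
L₂/L₁ = (2) = 2.00.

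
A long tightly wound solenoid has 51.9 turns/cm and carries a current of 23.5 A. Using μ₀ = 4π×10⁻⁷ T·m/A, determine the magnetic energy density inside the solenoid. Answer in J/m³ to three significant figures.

u ≈ 9350 J/m³

B = μ₀nI = (4π×10⁻⁷)(5.190×10^3)(23.5) = 0.1533 T.
u = B²/(2μ₀) = (0.1533)²/(2×4π×10⁻⁷) = 9.347×10^3 J/m³.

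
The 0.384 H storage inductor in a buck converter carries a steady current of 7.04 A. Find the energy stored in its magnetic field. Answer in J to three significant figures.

Stored magnetic energy: U = ½LI².
U = ½(0.384 H)(7.04 A)² = 9.516 J.

U ≈ 9.52 J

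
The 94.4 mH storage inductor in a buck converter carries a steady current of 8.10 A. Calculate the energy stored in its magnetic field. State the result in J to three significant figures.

U ≈ 3.10 J

Stored magnetic energy: U = ½LI².
U = ½(9.440×10^-2 H)(8.10 A)² = 3.097 J.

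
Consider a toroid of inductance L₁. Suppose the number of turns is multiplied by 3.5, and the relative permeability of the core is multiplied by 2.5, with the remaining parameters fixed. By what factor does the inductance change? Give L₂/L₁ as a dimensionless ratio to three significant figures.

L₂/L₁ = 30.6

For a toroid, L ∝ μᵣN²A/R.
L₂/L₁ = (3.5)^2 × (2.5) = 30.6.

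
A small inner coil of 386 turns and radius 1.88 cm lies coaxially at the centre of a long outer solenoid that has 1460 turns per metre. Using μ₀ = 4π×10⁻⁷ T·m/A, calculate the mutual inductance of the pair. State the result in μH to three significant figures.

The outer solenoid produces a uniform field B₁ = μ₀n₁I₁ across the inner coil,
so the flux linkage is N₂Φ = N₂B₁A₂ = μ₀n₁N₂A₂·I₁, giving M = μ₀n₁N₂A₂.
A₂ = πr² = π(1.880×10^-2 m)² = 1.110×10^-3 m².
M = (4π×10⁻⁷)(1460)(386)(1.110×10^-3) = 7.863×10^-4 H.

M ≈ 786 μH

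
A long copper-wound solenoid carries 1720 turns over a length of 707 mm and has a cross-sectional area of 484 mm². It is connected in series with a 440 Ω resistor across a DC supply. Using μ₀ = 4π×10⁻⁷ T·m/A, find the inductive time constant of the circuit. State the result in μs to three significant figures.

A = 484 mm² = 4.840×10^-4 m².
L = μ₀N²A/ℓ = (4π×10⁻⁷)(1720)²(4.840×10^-4)/(0.707) = 2.545×10^-3 H.
τ = L/R = (2.545×10^-3)/(440) = 5.784×10^-6 s.

τ ≈ 5.78 μs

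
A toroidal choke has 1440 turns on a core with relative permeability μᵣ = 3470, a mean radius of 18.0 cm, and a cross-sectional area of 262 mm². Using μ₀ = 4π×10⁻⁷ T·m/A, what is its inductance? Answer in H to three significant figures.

For a thin toroid, L = μ₀μᵣN²A/(2πR).
L = (4π×10⁻⁷)(3470)(1440)²(2.620×10^-4) / (2π×0.18 m) = 2.0947 H.

L ≈ 2.09 H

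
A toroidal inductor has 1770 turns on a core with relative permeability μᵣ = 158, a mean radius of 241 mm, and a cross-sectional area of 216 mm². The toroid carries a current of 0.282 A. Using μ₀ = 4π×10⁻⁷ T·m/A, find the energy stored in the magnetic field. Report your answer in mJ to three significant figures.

U ≈ 3.53 mJ

L = μ₀μᵣN²A/(2πR) = (4π×10⁻⁷)(158)(1770)²(2.160×10^-4)/(2π×0.241) = 8.873×10^-2 H.
U = ½LI² = ½(8.873×10^-2)(0.282)² = 3.528×10^-3 J.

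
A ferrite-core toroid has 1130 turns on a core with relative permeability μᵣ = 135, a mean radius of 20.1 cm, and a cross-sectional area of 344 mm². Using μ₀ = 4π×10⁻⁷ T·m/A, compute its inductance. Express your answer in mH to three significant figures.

For a thin toroid, L = μ₀μᵣN²A/(2πR).
L = (4π×10⁻⁷)(135)(1130)²(3.440×10^-4) / (2π×0.201 m) = 5.900×10^-2 H.

L ≈ 59.0 mH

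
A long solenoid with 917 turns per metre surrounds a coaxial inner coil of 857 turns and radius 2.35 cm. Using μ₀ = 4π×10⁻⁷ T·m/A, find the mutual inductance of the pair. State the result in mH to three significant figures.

The outer solenoid produces a uniform field B₁ = μ₀n₁I₁ across the inner coil,
so the flux linkage is N₂Φ = N₂B₁A₂ = μ₀n₁N₂A₂·I₁, giving M = μ₀n₁N₂A₂.
A₂ = πr² = π(2.350×10^-2 m)² = 1.7349×10^-3 m².
M = (4π×10⁻⁷)(917)(857)(1.7349×10^-3) = 1.713×10^-3 H.

M ≈ 1.71 mH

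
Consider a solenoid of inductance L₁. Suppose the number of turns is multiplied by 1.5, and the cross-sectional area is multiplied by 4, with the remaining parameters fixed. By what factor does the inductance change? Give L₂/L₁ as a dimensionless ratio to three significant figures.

L₂/L₁ = 9.00

For a solenoid, L ∝ μᵣN²A/ℓ.
L₂/L₁ = (1.5)^2 × (4) = 9.00.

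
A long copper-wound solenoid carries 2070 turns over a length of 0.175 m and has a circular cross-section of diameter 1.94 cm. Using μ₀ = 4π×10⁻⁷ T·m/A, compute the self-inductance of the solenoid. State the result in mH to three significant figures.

L ≈ 9.10 mH

A = π(d/2)² = π(9.700×10^-3 m)² = 2.956×10^-4 m².
For a long solenoid, L = μ₀N²A/ℓ.
L = (4π×10⁻⁷)(2070)²(2.956×10^-4)/(0.175 m) = 9.095×10^-3 H.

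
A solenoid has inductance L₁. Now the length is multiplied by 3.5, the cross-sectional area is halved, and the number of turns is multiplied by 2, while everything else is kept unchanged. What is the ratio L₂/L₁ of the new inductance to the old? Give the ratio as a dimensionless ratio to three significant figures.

For a solenoid, L ∝ μᵣN²A/ℓ.
L₂/L₁ = (3.5)^-1 × (0.5) × (2)^2 = 0.571.

L₂/L₁ = 0.571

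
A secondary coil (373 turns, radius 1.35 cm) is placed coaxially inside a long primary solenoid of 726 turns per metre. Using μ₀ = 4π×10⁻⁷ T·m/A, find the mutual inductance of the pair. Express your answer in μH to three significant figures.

The outer solenoid produces a uniform field B₁ = μ₀n₁I₁ across the inner coil,
so the flux linkage is N₂Φ = N₂B₁A₂ = μ₀n₁N₂A₂·I₁, giving M = μ₀n₁N₂A₂.
A₂ = πr² = π(1.350×10^-2 m)² = 5.726×10^-4 m².
M = (4π×10⁻⁷)(726)(373)(5.726×10^-4) = 1.948×10^-4 H.

M ≈ 195 μH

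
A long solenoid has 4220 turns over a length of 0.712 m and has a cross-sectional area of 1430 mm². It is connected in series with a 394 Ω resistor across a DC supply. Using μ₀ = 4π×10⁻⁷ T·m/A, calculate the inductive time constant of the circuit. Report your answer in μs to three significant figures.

A = 1430 mm² = 1.430×10^-3 m².
L = μ₀N²A/ℓ = (4π×10⁻⁷)(4220)²(1.430×10^-3)/(0.712) = 4.4946×10^-2 H.
τ = L/R = (4.4946×10^-2)/(394) = 1.141×10^-4 s.

τ ≈ 114 μs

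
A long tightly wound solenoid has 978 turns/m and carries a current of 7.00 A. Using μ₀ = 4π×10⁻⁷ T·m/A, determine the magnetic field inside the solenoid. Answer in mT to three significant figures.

B ≈ 8.60 mT

Inside a long solenoid, B = μ₀nI.
B = (4π×10⁻⁷)(978 m⁻¹)(7.00 A) = 8.603×10^-3 T.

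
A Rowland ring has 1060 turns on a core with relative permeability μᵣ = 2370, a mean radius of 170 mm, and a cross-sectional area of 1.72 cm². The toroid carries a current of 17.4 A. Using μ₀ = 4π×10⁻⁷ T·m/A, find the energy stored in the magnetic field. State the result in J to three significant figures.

L = μ₀μᵣN²A/(2πR) = (4π×10⁻⁷)(2370)(1060)²(1.720×10^-4)/(2π×0.17) = 0.5389 H.
U = ½LI² = ½(0.5389)(17.4)² = 81.57 J.

U ≈ 81.6 J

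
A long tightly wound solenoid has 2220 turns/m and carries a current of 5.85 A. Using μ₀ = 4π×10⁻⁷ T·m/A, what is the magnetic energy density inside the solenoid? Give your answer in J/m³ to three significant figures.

u ≈ 106 J/m³

B = μ₀nI = (4π×10⁻⁷)(2.220×10^3)(5.85) = 1.632×10^-2 T.
u = B²/(2μ₀) = (1.632×10^-2)²/(2×4π×10⁻⁷) = 106 J/m³.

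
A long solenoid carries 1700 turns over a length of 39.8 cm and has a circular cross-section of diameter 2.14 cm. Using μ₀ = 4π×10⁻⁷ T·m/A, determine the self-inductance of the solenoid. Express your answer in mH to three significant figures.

L ≈ 3.28 mH

A = π(d/2)² = π(1.070×10^-2 m)² = 3.597×10^-4 m².
For a long solenoid, L = μ₀N²A/ℓ.
L = (4π×10⁻⁷)(1700)²(3.597×10^-4)/(0.398 m) = 3.282×10^-3 H.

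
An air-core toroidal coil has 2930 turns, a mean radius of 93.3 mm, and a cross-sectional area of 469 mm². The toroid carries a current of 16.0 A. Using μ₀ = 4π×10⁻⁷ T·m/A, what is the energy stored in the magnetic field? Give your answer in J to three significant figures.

U ≈ 1.10 J

L = μ₀N²A/(2πR) = (4π×10⁻⁷)(2930)²(4.690×10^-4)/(2π×9.330×10^-2) = 8.631×10^-3 H.
U = ½LI² = ½(8.631×10^-3)(16.0)² = 1.1048 J.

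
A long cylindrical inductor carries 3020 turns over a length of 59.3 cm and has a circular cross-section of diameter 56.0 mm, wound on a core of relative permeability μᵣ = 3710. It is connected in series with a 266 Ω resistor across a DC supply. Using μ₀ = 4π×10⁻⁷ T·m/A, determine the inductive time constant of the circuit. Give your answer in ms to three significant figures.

A = π(d/2)² = π(2.800×10^-2 m)² = 2.463×10^-3 m².
L = μ₀μᵣN²A/ℓ = (4π×10⁻⁷)(3710)(3020)²(2.463×10^-3)/(0.593) = 176.6 H.
τ = L/R = (176.6)/(266) = 0.6639 s.

τ ≈ 664 ms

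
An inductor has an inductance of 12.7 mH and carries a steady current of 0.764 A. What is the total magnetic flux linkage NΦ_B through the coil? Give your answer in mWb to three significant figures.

From L = NΦ_B/I, the flux linkage is NΦ_B = LI.
NΦ_B = (1.270×10^-2 H)(0.764 A) = 9.703×10^-3 Wb.

NΦ_B ≈ 9.70 mWb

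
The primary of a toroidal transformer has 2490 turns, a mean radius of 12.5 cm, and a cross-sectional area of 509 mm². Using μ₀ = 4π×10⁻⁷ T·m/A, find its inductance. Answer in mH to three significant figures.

L ≈ 5.05 mH

For a thin toroid, L = μ₀N²A/(2πR).
L = (4π×10⁻⁷)(2490)²(5.090×10^-4) / (2π×0.125 m) = 5.049×10^-3 H.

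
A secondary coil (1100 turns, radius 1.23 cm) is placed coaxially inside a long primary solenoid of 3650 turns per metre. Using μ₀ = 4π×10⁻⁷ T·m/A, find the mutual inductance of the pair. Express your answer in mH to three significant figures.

M ≈ 2.40 mH

The outer solenoid produces a uniform field B₁ = μ₀n₁I₁ across the inner coil,
so the flux linkage is N₂Φ = N₂B₁A₂ = μ₀n₁N₂A₂·I₁, giving M = μ₀n₁N₂A₂.
A₂ = πr² = π(1.230×10^-2 m)² = 4.753×10^-4 m².
M = (4π×10⁻⁷)(3650)(1100)(4.753×10^-4) = 2.398×10^-3 H.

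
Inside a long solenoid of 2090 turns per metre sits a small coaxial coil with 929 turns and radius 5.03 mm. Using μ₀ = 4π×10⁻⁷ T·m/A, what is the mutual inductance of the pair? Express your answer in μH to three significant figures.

M ≈ 194 μH

The outer solenoid produces a uniform field B₁ = μ₀n₁I₁ across the inner coil,
so the flux linkage is N₂Φ = N₂B₁A₂ = μ₀n₁N₂A₂·I₁, giving M = μ₀n₁N₂A₂.
A₂ = πr² = π(5.030×10^-3 m)² = 7.949×10^-5 m².
M = (4π×10⁻⁷)(2090)(929)(7.949×10^-5) = 1.939×10^-4 H.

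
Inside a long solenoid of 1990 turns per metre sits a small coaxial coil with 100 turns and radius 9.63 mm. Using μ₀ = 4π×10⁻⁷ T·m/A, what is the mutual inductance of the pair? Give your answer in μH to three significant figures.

M ≈ 72.9 μH

The outer solenoid produces a uniform field B₁ = μ₀n₁I₁ across the inner coil,
so the flux linkage is N₂Φ = N₂B₁A₂ = μ₀n₁N₂A₂·I₁, giving M = μ₀n₁N₂A₂.
A₂ = πr² = π(9.630×10^-3 m)² = 2.913×10^-4 m².
M = (4π×10⁻⁷)(1990)(100)(2.913×10^-4) = 7.286×10^-5 H.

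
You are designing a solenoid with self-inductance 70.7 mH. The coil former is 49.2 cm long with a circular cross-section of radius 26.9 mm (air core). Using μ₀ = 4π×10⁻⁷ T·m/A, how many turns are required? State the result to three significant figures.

N ≈ 3490 turns

A = πr² = π(2.690×10^-2 m)² = 2.273×10^-3 m².
From L = μ₀N²A/ℓ, N = √(Lℓ / (μ₀A)).
N = √[(7.070×10^-2)(0.492) / ((4π×10⁻⁷)×2.273×10^-3)] = √(1.218×10^7) ≈ 3489.5.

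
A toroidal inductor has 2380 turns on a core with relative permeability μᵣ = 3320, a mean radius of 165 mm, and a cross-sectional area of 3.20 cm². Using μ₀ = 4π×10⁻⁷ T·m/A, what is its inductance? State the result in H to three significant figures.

For a thin toroid, L = μ₀μᵣN²A/(2πR).
L = (4π×10⁻⁷)(3320)(2380)²(3.200×10^-4) / (2π×0.165 m) = 7.294 H.

L ≈ 7.29 H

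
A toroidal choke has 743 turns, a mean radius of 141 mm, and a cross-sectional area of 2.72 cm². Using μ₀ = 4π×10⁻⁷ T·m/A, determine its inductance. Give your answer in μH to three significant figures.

L ≈ 213 μH

For a thin toroid, L = μ₀N²A/(2πR).
L = (4π×10⁻⁷)(743)²(2.720×10^-4) / (2π×0.141 m) = 2.130×10^-4 H.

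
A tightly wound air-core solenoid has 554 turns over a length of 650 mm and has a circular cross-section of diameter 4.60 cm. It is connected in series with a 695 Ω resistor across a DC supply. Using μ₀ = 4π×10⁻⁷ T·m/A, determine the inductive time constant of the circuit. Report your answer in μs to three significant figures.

τ ≈ 1.42 μs

A = π(d/2)² = π(2.300×10^-2 m)² = 1.662×10^-3 m².
L = μ₀N²A/ℓ = (4π×10⁻⁷)(554)²(1.662×10^-3)/(0.65) = 9.861×10^-4 H.
τ = L/R = (9.861×10^-4)/(695) = 1.419×10^-6 s.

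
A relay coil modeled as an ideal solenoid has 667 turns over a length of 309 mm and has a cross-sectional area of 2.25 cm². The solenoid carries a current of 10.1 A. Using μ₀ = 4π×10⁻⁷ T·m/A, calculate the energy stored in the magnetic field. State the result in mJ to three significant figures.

A = 2.25 cm² = 2.250×10^-4 m².
L = μ₀N²A/ℓ = (4π×10⁻⁷)(667)²(2.250×10^-4)/(0.309) = 4.071×10^-4 H.
U = ½LI² = ½(4.071×10^-4)(10.1)² = 2.076×10^-2 J.

U ≈ 20.8 mJ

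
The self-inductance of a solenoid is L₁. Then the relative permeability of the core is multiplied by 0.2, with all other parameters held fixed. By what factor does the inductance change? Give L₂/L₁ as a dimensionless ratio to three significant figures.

L₂/L₁ = 0.200

For a solenoid, L ∝ μᵣN²A/ℓ.
L₂/L₁ = (0.2) = 0.200.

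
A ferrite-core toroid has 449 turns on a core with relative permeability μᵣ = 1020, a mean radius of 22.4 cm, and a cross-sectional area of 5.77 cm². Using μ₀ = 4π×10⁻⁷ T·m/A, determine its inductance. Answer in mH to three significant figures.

For a thin toroid, L = μ₀μᵣN²A/(2πR).
L = (4π×10⁻⁷)(1020)(449)²(5.770×10^-4) / (2π×0.224 m) = 0.1059 H.

L ≈ 106 mH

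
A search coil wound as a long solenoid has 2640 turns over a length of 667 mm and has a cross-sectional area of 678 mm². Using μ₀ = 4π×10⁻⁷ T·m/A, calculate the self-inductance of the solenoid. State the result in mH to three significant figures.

A = 678 mm² = 6.780×10^-4 m².
For a long solenoid, L = μ₀N²A/ℓ.
L = (4π×10⁻⁷)(2640)²(6.780×10^-4)/(0.667 m) = 8.903×10^-3 H.

L ≈ 8.90 mH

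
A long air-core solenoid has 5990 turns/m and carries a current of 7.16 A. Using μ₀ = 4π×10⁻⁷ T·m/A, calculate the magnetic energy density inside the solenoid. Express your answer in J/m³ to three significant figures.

u ≈ 1160 J/m³

B = μ₀nI = (4π×10⁻⁷)(5.990×10^3)(7.16) = 5.390×10^-2 T.
u = B²/(2μ₀) = (5.390×10^-2)²/(2×4π×10⁻⁷) = 1.156×10^3 J/m³.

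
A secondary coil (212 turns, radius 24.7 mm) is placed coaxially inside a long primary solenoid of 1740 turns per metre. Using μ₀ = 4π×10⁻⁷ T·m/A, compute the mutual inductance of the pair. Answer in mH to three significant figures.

The outer solenoid produces a uniform field B₁ = μ₀n₁I₁ across the inner coil,
so the flux linkage is N₂Φ = N₂B₁A₂ = μ₀n₁N₂A₂·I₁, giving M = μ₀n₁N₂A₂.
A₂ = πr² = π(2.470×10^-2 m)² = 1.917×10^-3 m².
M = (4π×10⁻⁷)(1740)(212)(1.917×10^-3) = 8.8846×10^-4 H.

M ≈ 0.888 mH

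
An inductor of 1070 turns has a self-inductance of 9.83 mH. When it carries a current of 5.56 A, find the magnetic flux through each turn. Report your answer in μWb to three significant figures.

Φ_B ≈ 51.1 μWb

From L = NΦ_B/I, the flux per turn is Φ_B = LI/N.
Φ_B = (9.830×10^-3 H)(5.56 A)/1070 = 5.108×10^-5 Wb.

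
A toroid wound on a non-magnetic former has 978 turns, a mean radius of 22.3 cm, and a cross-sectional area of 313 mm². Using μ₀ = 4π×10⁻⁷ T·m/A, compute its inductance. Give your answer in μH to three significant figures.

L ≈ 269 μH

For a thin toroid, L = μ₀N²A/(2πR).
L = (4π×10⁻⁷)(978)²(3.130×10^-4) / (2π×0.223 m) = 2.685×10^-4 H.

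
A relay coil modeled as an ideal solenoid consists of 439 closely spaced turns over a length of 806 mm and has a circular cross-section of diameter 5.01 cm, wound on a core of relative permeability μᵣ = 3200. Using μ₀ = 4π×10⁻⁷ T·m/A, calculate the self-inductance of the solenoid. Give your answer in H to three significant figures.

L ≈ 1.90 H

A = π(d/2)² = π(2.505×10^-2 m)² = 1.971×10^-3 m².
For a long solenoid, L = μ₀μᵣN²A/ℓ.
L = (4π×10⁻⁷)(3200)(439)²(1.971×10^-3)/(0.806 m) = 1.895 H.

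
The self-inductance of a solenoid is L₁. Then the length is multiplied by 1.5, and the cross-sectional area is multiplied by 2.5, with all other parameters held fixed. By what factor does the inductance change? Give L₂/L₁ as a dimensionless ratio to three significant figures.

L₂/L₁ = 1.67

For a solenoid, L ∝ μᵣN²A/ℓ.
L₂/L₁ = (1.5)^-1 × (2.5) = 1.67.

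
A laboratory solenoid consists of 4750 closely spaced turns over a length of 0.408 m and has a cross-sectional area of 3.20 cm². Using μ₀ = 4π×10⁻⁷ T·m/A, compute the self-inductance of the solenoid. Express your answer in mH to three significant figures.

L ≈ 22.2 mH

A = 3.20 cm² = 3.200×10^-4 m².
For a long solenoid, L = μ₀N²A/ℓ.
L = (4π×10⁻⁷)(4750)²(3.200×10^-4)/(0.408 m) = 2.224×10^-2 H.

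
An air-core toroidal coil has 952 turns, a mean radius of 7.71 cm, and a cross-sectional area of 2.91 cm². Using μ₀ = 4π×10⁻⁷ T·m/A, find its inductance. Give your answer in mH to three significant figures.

L ≈ 0.684 mH

For a thin toroid, L = μ₀N²A/(2πR).
L = (4π×10⁻⁷)(952)²(2.910×10^-4) / (2π×7.710×10^-2 m) = 6.841×10^-4 H.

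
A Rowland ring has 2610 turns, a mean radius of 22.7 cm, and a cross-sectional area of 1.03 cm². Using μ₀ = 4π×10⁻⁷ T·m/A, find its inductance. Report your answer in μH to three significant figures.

For a thin toroid, L = μ₀N²A/(2πR).
L = (4π×10⁻⁷)(2610)²(1.030×10^-4) / (2π×0.227 m) = 6.182×10^-4 H.

L ≈ 618 μH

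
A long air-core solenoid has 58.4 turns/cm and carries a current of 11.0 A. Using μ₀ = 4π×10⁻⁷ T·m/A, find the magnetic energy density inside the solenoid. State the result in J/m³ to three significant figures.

B = μ₀nI = (4π×10⁻⁷)(5.840×10^3)(11.0) = 8.073×10^-2 T.
u = B²/(2μ₀) = (8.073×10^-2)²/(2×4π×10⁻⁷) = 2.593×10^3 J/m³.

u ≈ 2590 J/m³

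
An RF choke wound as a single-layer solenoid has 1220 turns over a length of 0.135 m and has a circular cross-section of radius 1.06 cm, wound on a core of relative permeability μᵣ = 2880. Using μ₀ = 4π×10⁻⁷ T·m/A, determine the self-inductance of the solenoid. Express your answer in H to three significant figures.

A = πr² = π(1.060×10^-2 m)² = 3.530×10^-4 m².
For a long solenoid, L = μ₀μᵣN²A/ℓ.
L = (4π×10⁻⁷)(2880)(1220)²(3.530×10^-4)/(0.135 m) = 14.08 H.

L ≈ 14.1 H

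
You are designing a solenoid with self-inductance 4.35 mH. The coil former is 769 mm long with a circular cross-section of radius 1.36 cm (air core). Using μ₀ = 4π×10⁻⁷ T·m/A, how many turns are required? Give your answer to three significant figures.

A = πr² = π(1.360×10^-2 m)² = 5.811×10^-4 m².
From L = μ₀N²A/ℓ, N = √(Lℓ / (μ₀A)).
N = √[(4.350×10^-3)(0.769) / ((4π×10⁻⁷)×5.811×10^-4)] = √(4.581×10^6) ≈ 2140.4.

N ≈ 2140 turns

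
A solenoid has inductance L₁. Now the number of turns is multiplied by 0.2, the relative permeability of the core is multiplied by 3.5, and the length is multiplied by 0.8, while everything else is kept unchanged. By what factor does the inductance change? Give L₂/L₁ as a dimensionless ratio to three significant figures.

L₂/L₁ = 0.175

For a solenoid, L ∝ μᵣN²A/ℓ.
L₂/L₁ = (0.2)^2 × (3.5) × (0.8)^-1 = 0.175.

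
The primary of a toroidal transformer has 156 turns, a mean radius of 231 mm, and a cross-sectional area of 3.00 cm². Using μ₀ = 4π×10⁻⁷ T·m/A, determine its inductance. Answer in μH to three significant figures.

L ≈ 6.32 μH

For a thin toroid, L = μ₀N²A/(2πR).
L = (4π×10⁻⁷)(156)²(3.000×10^-4) / (2π×0.231 m) = 6.321×10^-6 H.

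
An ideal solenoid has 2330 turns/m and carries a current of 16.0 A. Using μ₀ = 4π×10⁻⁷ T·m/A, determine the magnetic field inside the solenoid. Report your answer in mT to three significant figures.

Inside a long solenoid, B = μ₀nI.
B = (4π×10⁻⁷)(2.330×10^3 m⁻¹)(16.0 A) = 4.6847×10^-2 T.

B ≈ 46.8 mT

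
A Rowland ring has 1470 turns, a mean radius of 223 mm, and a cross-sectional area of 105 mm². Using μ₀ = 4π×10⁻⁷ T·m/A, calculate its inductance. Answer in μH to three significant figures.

For a thin toroid, L = μ₀N²A/(2πR).
L = (4π×10⁻⁷)(1470)²(1.050×10^-4) / (2π×0.223 m) = 2.0349×10^-4 H.

L ≈ 203 μH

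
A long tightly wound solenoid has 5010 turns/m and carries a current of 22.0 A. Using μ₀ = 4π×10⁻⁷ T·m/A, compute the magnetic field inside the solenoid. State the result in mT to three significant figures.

Inside a long solenoid, B = μ₀nI.
B = (4π×10⁻⁷)(5.010×10^3 m⁻¹)(22.0 A) = 0.1385 T.

B ≈ 139 mT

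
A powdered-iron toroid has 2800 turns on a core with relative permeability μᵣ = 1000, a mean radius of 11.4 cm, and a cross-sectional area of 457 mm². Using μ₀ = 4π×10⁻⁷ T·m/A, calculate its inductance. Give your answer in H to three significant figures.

L ≈ 6.29 H

For a thin toroid, L = μ₀μᵣN²A/(2πR).
L = (4π×10⁻⁷)(1000)(2800)²(4.570×10^-4) / (2π×0.114 m) = 6.286 H.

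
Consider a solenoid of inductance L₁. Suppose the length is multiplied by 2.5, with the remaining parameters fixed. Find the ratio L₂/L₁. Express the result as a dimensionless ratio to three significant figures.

L₂/L₁ = 0.400

For a solenoid, L ∝ μᵣN²A/ℓ.
L₂/L₁ = (2.5)^-1 = 0.400.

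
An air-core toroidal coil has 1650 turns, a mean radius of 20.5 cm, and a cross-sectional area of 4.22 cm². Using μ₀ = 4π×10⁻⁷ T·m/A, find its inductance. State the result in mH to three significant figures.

L ≈ 1.12 mH

For a thin toroid, L = μ₀N²A/(2πR).
L = (4π×10⁻⁷)(1650)²(4.220×10^-4) / (2π×0.205 m) = 1.121×10^-3 H.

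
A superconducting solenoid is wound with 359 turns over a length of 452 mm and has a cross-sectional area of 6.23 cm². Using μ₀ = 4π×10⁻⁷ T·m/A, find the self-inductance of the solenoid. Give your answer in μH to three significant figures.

A = 6.23 cm² = 6.230×10^-4 m².
For a long solenoid, L = μ₀N²A/ℓ.
L = (4π×10⁻⁷)(359)²(6.230×10^-4)/(0.452 m) = 2.232×10^-4 H.

L ≈ 223 μH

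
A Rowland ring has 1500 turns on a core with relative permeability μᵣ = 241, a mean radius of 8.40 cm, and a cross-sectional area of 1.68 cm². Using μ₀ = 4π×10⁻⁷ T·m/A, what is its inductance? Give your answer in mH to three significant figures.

For a thin toroid, L = μ₀μᵣN²A/(2πR).
L = (4π×10⁻⁷)(241)(1500)²(1.680×10^-4) / (2π×8.400×10^-2 m) = 0.2169 H.

L ≈ 217 mH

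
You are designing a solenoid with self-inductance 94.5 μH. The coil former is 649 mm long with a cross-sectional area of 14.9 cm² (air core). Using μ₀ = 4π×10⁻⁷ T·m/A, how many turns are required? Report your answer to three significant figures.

N ≈ 181 turns

A = 14.9 cm² = 1.490×10^-3 m².
From L = μ₀N²A/ℓ, N = √(Lℓ / (μ₀A)).
N = √[(9.450×10^-5)(0.649) / ((4π×10⁻⁷)×1.490×10^-3)] = √(3.276×10^4) ≈ 181.0.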